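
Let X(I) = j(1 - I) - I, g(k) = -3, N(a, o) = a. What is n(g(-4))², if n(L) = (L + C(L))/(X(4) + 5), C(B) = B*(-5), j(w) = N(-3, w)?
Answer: 36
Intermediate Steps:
j(w) = -3
C(B) = -5*B
X(I) = -3 - I
n(L) = 2*L (n(L) = (L - 5*L)/((-3 - 1*4) + 5) = (-4*L)/((-3 - 4) + 5) = (-4*L)/(-7 + 5) = -4*L/(-2) = -4*L*(-½) = 2*L)
n(g(-4))² = (2*(-3))² = (-6)² = 36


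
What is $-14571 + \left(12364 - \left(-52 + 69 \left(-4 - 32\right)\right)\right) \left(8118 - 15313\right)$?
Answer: $-107220071$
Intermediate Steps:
$-14571 + \left(12364 - \left(-52 + 69 \left(-4 - 32\right)\right)\right) \left(8118 - 15313\right) = -14571 + \left(12364 + \left(52 - -2484\right)\right) \left(8118 - 15313\right) = -14571 + \left(12364 + \left(52 + 2484\right)\right) \left(-7195\right) = -14571 + \left(12364 + 2536\right) \left(-7195\right) = -14571 + 14900 \left(-7195\right) = -14571 - 107205500 = -107220071$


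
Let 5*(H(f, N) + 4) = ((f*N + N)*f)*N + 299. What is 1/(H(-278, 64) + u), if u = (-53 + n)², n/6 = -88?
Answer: 1/63420932 ≈ 1.5768e-8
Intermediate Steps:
n = -528 (n = 6*(-88) = -528)
H(f, N) = 279/5 + N*f*(N + N*f)/5 (H(f, N) = -4 + (((f*N + N)*f)*N + 299)/5 = -4 + (((N*f + N)*f)*N + 299)/5 = -4 + (((N + N*f)*f)*N + 299)/5 = -4 + ((f*(N + N*f))*N + 299)/5 = -4 + (N*f*(N + N*f) + 299)/5 = -4 + (299 + N*f*(N + N*f))/5 = -4 + (299/5 + N*f*(N + N*f)/5) = 279/5 + N*f*(N + N*f)/5)
u = 337561 (u = (-53 - 528)² = (-581)² = 337561)
1/(H(-278, 64) + u) = 1/((279/5 + (⅕)*(-278)*64² + (⅕)*64²*(-278)²) + 337561) = 1/((279/5 + (⅕)*(-278)*4096 + (⅕)*4096*77284) + 337561) = 1/((279/5 - 1138688/5 + 316555264/5) + 337561) = 1/(63083371 + 337561) = 1/63420932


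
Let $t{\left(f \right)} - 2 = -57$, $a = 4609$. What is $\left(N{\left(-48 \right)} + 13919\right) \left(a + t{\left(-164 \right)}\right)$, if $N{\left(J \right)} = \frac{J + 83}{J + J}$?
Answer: $\frac{1014167451}{16} \approx 6.3385 \cdot 10^{7}$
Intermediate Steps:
$N{\left(J \right)} = \frac{83 + J}{2 J}$
$t{\left(f \right)} = -55$ ($t{\left(f \right)} = 2 - 57 = -55$)
$\left(N{\left(-48 \right)} + 13919\right) \left(a + t{\left(-164 \right)}\right) = \left(\frac{83 - 48}{2 \left(-48\right)} + 13919\right) \left(4609 - 55\right) = \left(\frac{1}{2} \left(- \frac{1}{48}\right) 35 + 13919\right) 4554 = \left(- \frac{35}{96} + 13919\right) 4554 = \frac{1336189}{96} \cdot 4554 = \frac{1014167451}{16}$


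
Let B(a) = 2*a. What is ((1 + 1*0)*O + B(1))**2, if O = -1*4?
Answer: 4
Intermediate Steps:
O = -4
((1 + 1*0)*O + B(1))**2 = ((1 + 1*0)*(-4) + 2*1)**2 = ((1 + 0)*(-4) + 2)**2 = (1*(-4) + 2)**2 = (-4 + 2)**2 = (-2)**2 = 4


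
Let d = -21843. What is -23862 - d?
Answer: -2019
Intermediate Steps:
-23862 - d = -23862 - 1*(-21843) = -23862 + 21843 = -2019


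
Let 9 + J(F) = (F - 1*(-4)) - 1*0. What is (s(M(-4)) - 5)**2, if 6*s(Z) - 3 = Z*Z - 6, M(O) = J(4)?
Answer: 256/9 ≈ 28.444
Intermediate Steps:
J(F) = -5 + F (J(F) = -9 + ((F - 1*(-4)) - 1*0) = -9 + ((F + 4) + 0) = -9 + ((4 + F) + 0) = -9 + (4 + F) = -5 + F)
M(O) = -1 (M(O) = -5 + 4 = -1)
s(Z) = -1/2 + Z**2/6 (s(Z) = 1/2 + (Z*Z - 6)/6 = 1/2 + (Z**2 - 6)/6 = 1/2 + (-6 + Z**2)/6 = 1/2 + (-1 + Z**2/6) = -1/2 + Z**2/6)
(s(M(-4)) - 5)**2 = ((-1/2 + (1/6)*(-1)**2) - 5)**2 = ((-1/2 + (1/6)*1) - 5)**2 = ((-1/2 + 1/6) - 5)**2 = (-1/3 - 5)**2 = (-16/3)**2 = 256/9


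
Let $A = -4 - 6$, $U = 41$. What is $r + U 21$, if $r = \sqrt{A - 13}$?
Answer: $861 + i \sqrt{23} \approx 861.0 + 4.7958 i$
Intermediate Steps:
$A = -10$ ($A = -4 - 6 = -10$)
$r = i \sqrt{23}$ ($r = \sqrt{-10 - 13} = \sqrt{-23} = i \sqrt{23} \approx 4.7958 i$)
$r + U 21 = i \sqrt{23} + 41 \cdot 21 = i \sqrt{23} + 861 = 861 + i \sqrt{23}$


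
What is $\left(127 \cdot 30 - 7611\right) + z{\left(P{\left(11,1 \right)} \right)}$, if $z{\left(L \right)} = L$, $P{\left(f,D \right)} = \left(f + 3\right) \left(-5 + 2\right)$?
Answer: $-3843$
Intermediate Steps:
$P{\left(f,D \right)} = -9 - 3 f$ ($P{\left(f,D \right)} = \left(3 + f\right) \left(-3\right) = -9 - 3 f$)
$\left(127 \cdot 30 - 7611\right) + z{\left(P{\left(11,1 \right)} \right)} = \left(127 \cdot 30 - 7611\right) - 42 = \left(3810 - 7611\right) - 42 = -3801 - 42 = -3843$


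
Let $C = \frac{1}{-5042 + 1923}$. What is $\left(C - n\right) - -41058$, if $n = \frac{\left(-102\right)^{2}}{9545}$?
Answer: $\frac{1222299304969}{29770855} \approx 41057.0$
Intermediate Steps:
$n = \frac{10404}{9545}$ ($n = 10404 \cdot \frac{1}{9545} = \frac{10404}{9545} \approx 1.09$)
$C = - \frac{1}{3119}$ ($C = \frac{1}{-3119} = - \frac{1}{3119} \approx -0.00032062$)
$\left(C - n\right) - -41058 = \left(- \frac{1}{3119} - \frac{10404}{9545}\right) - -41058 = \left(- \frac{1}{3119} - \frac{10404}{9545}\right) + 41058 = - \frac{32459621}{29770855} + 41058 = \frac{1222299304969}{29770855}$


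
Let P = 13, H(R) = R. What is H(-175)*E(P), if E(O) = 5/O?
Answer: -875/13 ≈ -67.308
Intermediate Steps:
H(-175)*E(P) = -875/13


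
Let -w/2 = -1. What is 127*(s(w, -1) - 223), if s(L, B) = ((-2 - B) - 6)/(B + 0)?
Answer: -27432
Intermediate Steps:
w = 2 (w = -2*(-1) = 2)
s(L, B) = (-8 - B)/B
127*(s(w, -1) - 223) = 127*((-8 - 1*(-1))/(-1) - 223) = 127*(-(-8 + 1) - 223) = 127*(-1*(-7) - 223) = 127*(7 - 223) = 127*(-216) = -27432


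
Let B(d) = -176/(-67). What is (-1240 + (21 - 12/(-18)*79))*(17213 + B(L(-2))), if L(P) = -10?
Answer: -4035911053/201 ≈ -2.0079e+7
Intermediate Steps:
B(d) = 176/67 (B(d) = -176*(-1/67) = 176/67)
(-1240 + (21 - 12/(-18)*79))*(17213 + B(L(-2))) = (-1240 + (21 - 12/(-18)*79))*(17213 + 176/67) = (-1240 + (21 - 12*(-1/18)*79))*(1153447/67) = (-1240 + (21 + (2/3)*79))*(1153447/67) = (-1240 + (21 + 158/3))*(1153447/67) = (-1240 + 221/3)*(1153447/67) = -3499/3*1153447/67 = -4035911053/201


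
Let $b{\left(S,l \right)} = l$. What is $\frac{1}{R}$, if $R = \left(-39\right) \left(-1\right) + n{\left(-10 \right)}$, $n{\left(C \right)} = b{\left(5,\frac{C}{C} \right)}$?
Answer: $\frac{1}{40} \approx 0.025$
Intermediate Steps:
$n{\left(C \right)} = 1$ ($n{\left(C \right)} = \frac{C}{C} = 1$)
$R = 40$ ($R = \left(-39\right) \left(-1\right) + 1 = 39 + 1 = 40$)
$\frac{1}{R} = \frac{1}{40}$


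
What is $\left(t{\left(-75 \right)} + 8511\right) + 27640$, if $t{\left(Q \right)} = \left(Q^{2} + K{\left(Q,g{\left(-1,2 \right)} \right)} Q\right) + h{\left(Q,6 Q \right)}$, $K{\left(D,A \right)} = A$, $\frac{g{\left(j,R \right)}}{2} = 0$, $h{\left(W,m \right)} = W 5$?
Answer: $41401$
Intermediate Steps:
$h{\left(W,m \right)} = 5 W$
$g{\left(j,R \right)} = 0$ ($g{\left(j,R \right)} = 2 \cdot 0 = 0$)
$t{\left(Q \right)} = Q^{2} + 5 Q$ ($t{\left(Q \right)} = \left(Q^{2} + 0 Q\right) + 5 Q = \left(Q^{2} + 0\right) + 5 Q = Q^{2} + 5 Q$)
$\left(t{\left(-75 \right)} + 8511\right) + 27640 = \left(- 75 \left(5 - 75\right) + 8511\right) + 27640 = \left(\left(-75\right) \left(-70\right) + 8511\right) + 27640 = \left(5250 + 8511\right) + 27640 = 13761 + 27640 = 41401$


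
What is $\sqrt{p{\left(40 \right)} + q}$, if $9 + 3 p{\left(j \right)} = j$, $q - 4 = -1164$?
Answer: $\frac{i \sqrt{10347}}{3} \approx 33.907 i$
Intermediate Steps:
$q = -1160$ ($q = 4 - 1164 = -1160$)
$p{\left(j \right)} = -3 + \frac{j}{3}$
$\sqrt{p{\left(40 \right)} + q} = \sqrt{\left(-3 + \frac{1}{3} \cdot 40\right) - 1160} = \sqrt{\left(-3 + \frac{40}{3}\right) - 1160} = \sqrt{\frac{31}{3} - 1160} = \sqrt{- \frac{3449}{3}} = \frac{i \sqrt{10347}}{3}$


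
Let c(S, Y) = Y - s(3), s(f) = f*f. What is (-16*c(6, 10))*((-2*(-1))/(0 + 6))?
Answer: -16/3 ≈ -5.3333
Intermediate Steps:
s(f) = f**2
c(S, Y) = -9 + Y (c(S, Y) = Y - 1*3**2 = Y - 1*9 = Y - 9 = -9 + Y)
(-16*c(6, 10))*((-2*(-1))/(0 + 6)) = (-16*(-9 + 10))*((-2*(-1))/(0 + 6)) = (-16*1)*(2/6) = -32/6 = -16*1/3 = -16/3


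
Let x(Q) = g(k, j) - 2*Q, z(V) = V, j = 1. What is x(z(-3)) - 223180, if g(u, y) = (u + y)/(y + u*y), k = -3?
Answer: -223173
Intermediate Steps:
g(u, y) = (u + y)/(y + u*y)
x(Q) = 1 - 2*Q (x(Q) = (-3 + 1)/(1*(1 - 3)) - 2*Q = 1*(-2)/(-2) - 2*Q = 1*(-1/2)*(-2) - 2*Q = 1 - 2*Q)
x(z(-3)) - 223180 = (1 - 2*(-3)) - 223180 = (1 + 6) - 223180 = 7 - 223180 = -223173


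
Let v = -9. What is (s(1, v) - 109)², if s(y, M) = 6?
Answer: 10609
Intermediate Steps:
(s(1, v) - 109)² = (6 - 109)² = (-103)² = 10609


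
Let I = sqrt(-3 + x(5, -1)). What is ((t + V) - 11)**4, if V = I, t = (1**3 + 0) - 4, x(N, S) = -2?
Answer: (14 - I*sqrt(5))**4 ≈ 32561.0 - 23917.0*I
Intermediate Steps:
t = -3 (t = (1 + 0) - 4 = 1 - 4 = -3)
I = I*sqrt(5) (I = sqrt(-3 - 2) = sqrt(-5) = I*sqrt(5) ≈ 2.2361*I)
V = I*sqrt(5) ≈ 2.2361*I
((t + V) - 11)**4 = ((-3 + I*sqrt(5)) - 11)**4 = (-14 + I*sqrt(5))**4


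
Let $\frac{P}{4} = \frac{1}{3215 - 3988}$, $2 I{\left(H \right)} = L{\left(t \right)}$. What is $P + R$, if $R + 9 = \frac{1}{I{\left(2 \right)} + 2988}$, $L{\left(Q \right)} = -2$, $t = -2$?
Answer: $- \frac{20791734}{2308951} \approx -9.0048$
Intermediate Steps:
$I{\left(H \right)} = -1$ ($I{\left(H \right)} = \frac{1}{2} \left(-2\right) = -1$)
$P = - \frac{4}{773}$ ($P = \frac{4}{3215 - 3988} = \frac{4}{-773} = 4 \left(- \frac{1}{773}\right) = - \frac{4}{773} \approx -0.0051746$)
$R = - \frac{26882}{2987}$ ($R = -9 + \frac{1}{-1 + 2988} = -9 + \frac{1}{2987} = - \frac{26882}{2987} \approx -8.9997$)
$P + R = - \frac{4}{773} - \frac{26882}{2987} = - \frac{20791734}{2308951}$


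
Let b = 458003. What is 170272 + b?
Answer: 628275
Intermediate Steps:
170272 + b = 170272 + 458003 = 628275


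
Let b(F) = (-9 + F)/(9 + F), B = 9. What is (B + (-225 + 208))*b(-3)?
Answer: 16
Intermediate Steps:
b(F) = (-9 + F)/(9 + F)
(B + (-225 + 208))*b(-3) = (9 + (-225 + 208))*((-9 - 3)/(9 - 3)) = (9 - 17)*(-12/6) = -4*(-12)/3 = -8*(-2) = 16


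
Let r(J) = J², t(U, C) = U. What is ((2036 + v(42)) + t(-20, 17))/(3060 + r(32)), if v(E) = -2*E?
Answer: 483/1021 ≈ 0.47307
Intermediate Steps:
((2036 + v(42)) + t(-20, 17))/(3060 + r(32)) = ((2036 - 2*42) - 20)/(3060 + 32²) = ((2036 - 84) - 20)/(3060 + 1024) = (1952 - 20)/4084 = 1932*(1/4084) = 483/1021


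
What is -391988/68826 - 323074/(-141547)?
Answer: -16624417156/4871056911 ≈ -3.4129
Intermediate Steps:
-391988/68826 - 323074/(-141547) = -391988*1/68826 - 323074*(-1/141547) = -195994/34413 + 323074/141547 = -16624417156/4871056911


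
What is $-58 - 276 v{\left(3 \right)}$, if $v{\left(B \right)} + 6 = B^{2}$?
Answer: $-886$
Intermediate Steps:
$v{\left(B \right)} = -6 + B^{2}$
$-58 - 276 v{\left(3 \right)} = -58 - 276 \left(-6 + 3^{2}\right) = -58 - 276 \left(-6 + 9\right) = -58 - 828 = -886$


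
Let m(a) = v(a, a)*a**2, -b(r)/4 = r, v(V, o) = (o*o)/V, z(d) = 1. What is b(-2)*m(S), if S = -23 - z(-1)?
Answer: -110592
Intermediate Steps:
v(V, o) = o**2/V
b(r) = -4*r
S = -24 (S = -23 - 1*1 = -23 - 1 = -24)
m(a) = a**3 (m(a) = (a**2/a)*a**2 = a*a**2 = a**3)
b(-2)*m(S) = -4*(-2)*(-24)**3 = 8*(-13824) = -110592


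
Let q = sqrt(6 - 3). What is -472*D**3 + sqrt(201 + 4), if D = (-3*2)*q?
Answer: sqrt(205) + 305856*sqrt(3) ≈ 5.2977e+5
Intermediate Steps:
q = sqrt(3) ≈ 1.7320
D = -6*sqrt(3) (D = (-3*2)*sqrt(3) = -6*sqrt(3) ≈ -10.392)
-472*D**3 + sqrt(201 + 4) = -472*(-648*sqrt(3)) + sqrt(201 + 4) = -(-305856)*sqrt(3) + sqrt(205) = 305856*sqrt(3) + sqrt(205) = sqrt(205) + 305856*sqrt(3)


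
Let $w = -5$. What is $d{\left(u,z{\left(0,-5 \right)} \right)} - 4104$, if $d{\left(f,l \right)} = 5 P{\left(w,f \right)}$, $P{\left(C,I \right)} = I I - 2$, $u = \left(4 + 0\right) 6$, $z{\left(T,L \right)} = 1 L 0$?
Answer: $-1234$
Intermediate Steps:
$z{\left(T,L \right)} = 0$ ($z{\left(T,L \right)} = L 0 = 0$)
$u = 24$ ($u = 4 \cdot 6 = 24$)
$P{\left(C,I \right)} = -2 + I^{2}$ ($P{\left(C,I \right)} = I^{2} - 2 = -2 + I^{2}$)
$d{\left(f,l \right)} = -10 + 5 f^{2}$ ($d{\left(f,l \right)} = 5 \left(-2 + f^{2}\right) = -10 + 5 f^{2}$)
$d{\left(u,z{\left(0,-5 \right)} \right)} - 4104 = \left(-10 + 5 \cdot 24^{2}\right) - 4104 = \left(-10 + 5 \cdot 576\right) - 4104 = \left(-10 + 2880\right) - 4104 = 2870 - 4104 = -1234$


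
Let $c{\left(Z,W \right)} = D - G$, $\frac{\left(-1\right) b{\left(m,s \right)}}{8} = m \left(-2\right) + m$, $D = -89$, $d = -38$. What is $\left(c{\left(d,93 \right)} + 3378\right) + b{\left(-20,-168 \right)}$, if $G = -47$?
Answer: $3176$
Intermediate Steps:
$b{\left(m,s \right)} = 8 m$ ($b{\left(m,s \right)} = - 8 \left(m \left(-2\right) + m\right) = - 8 \left(- 2 m + m\right) = - 8 \left(- m\right) = 8 m$)
$c{\left(Z,W \right)} = -42$ ($c{\left(Z,W \right)} = -89 - -47 = -89 + 47 = -42$)
$\left(c{\left(d,93 \right)} + 3378\right) + b{\left(-20,-168 \right)} = \left(-42 + 3378\right) + 8 \left(-20\right) = 3336 - 160 = 3176$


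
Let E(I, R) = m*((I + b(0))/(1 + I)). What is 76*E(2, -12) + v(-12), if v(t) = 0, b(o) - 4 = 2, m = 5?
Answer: 3040/3 ≈ 1013.3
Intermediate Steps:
b(o) = 6 (b(o) = 4 + 2 = 6)
E(I, R) = 5*(6 + I)/(1 + I) (E(I, R) = 5*((I + 6)/(1 + I)) = 5*((6 + I)/(1 + I)) = 5*(6 + I)/(1 + I))
76*E(2, -12) + v(-12) = 76*(5*(6 + 2)/(1 + 2)) + 0 = 76*(5*8/3) + 0 = 76*(5*(1/3)*8) + 0 = 76*(40/3) + 0 = 3040/3 + 0 = 3040/3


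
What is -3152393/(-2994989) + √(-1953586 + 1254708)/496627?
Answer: 3152393/2994989 + I*√698878/496627 ≈ 1.0526 + 0.0016833*I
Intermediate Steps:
-3152393/(-2994989) + √(-1953586 + 1254708)/496627 = -3152393*(-1/2994989) + √(-698878)*(1/496627) = 3152393/2994989 + (I*√698878)*(1/496627) = 3152393/2994989 + I*√698878/496627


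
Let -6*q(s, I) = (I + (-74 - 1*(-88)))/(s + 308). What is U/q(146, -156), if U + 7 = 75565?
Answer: 102909996/71 ≈ 1.4494e+6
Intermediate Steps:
U = 75558 (U = -7 + 75565 = 75558)
q(s, I) = -(14 + I)/(6*(308 + s)) (q(s, I) = -(I + (-74 - 1*(-88)))/(6*(s + 308)) = -(I + (-74 + 88))/(6*(308 + s)) = -(I + 14)/(6*(308 + s)) = -(14 + I)/(6*(308 + s)))
U/q(146, -156) = 75558/(((-14 - 1*(-156))/(6*(308 + 146)))) = 75558/(((⅙)*(-14 + 156)/454)) = 75558/(((⅙)*(1/454)*142)) = 75558/(71/1362) = 75558*(1362/71) = 102909996/71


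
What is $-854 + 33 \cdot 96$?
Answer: $2314$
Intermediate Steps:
$-854 + 33 \cdot 96 = -854 + 3168 = 2314$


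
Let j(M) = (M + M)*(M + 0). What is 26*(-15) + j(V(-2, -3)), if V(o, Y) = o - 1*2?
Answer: -358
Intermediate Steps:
V(o, Y) = -2 + o (V(o, Y) = o - 2 = -2 + o)
j(M) = 2*M**2 (j(M) = (2*M)*M = 2*M**2)
26*(-15) + j(V(-2, -3)) = 26*(-15) + 2*(-2 - 2)**2 = -390 + 2*(-4)**2 = -390 + 2*16 = -390 + 32 = -358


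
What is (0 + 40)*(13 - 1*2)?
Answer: 440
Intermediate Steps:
(0 + 40)*(13 - 1*2) = 40*(13 - 2) = 40*11 = 440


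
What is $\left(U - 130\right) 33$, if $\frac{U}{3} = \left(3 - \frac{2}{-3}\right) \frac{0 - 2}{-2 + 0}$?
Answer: $-3927$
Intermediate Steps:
$U = 11$ ($U = 3 \left(3 - \frac{2}{-3}\right) \frac{0 - 2}{-2 + 0} = 3 \left(3 - - \frac{2}{3}\right) \left(- \frac{2}{-2}\right) = 3 \left(3 + \frac{2}{3}\right) \left(\left(-2\right) \left(- \frac{1}{2}\right)\right) = 3 \cdot \frac{11}{3} \cdot 1 = 3 \cdot \frac{11}{3} = 11$)
$\left(U - 130\right) 33 = \left(11 - 130\right) 33 = \left(-119\right) 33 = -3927$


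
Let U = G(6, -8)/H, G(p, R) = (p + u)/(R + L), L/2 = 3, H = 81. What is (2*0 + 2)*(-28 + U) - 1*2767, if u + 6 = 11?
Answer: -228674/81 ≈ -2823.1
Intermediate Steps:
u = 5 (u = -6 + 11 = 5)
L = 6 (L = 2*3 = 6)
G(p, R) = (5 + p)/(6 + R) (G(p, R) = (p + 5)/(R + 6) = (5 + p)/(6 + R))
U = -11/162 (U = ((5 + 6)/(6 - 8))/81 = (11/(-2))*(1/81) = -½*11*(1/81) = -11/2*1/81 = -11/162 ≈ -0.067901)
(2*0 + 2)*(-28 + U) - 1*2767 = (2*0 + 2)*(-28 - 11/162) - 1*2767 = (0 + 2)*(-4547/162) - 2767 = 2*(-4547/162) - 2767 = -4547/81 - 2767 = -228674/81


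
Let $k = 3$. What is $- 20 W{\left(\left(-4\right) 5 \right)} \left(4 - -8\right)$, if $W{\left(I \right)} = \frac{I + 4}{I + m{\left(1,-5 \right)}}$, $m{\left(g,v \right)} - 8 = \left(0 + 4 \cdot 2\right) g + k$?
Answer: $-3840$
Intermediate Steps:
$m{\left(g,v \right)} = 11 + 8 g$ ($m{\left(g,v \right)} = 8 + \left(\left(0 + 4 \cdot 2\right) g + 3\right) = 8 + \left(\left(0 + 8\right) g + 3\right) = 8 + \left(8 g + 3\right) = 8 + \left(3 + 8 g\right) = 11 + 8 g$)
$W{\left(I \right)} = \frac{4 + I}{19 + I}$ ($W{\left(I \right)} = \frac{I + 4}{I + \left(11 + 8 \cdot 1\right)} = \frac{4 + I}{I + \left(11 + 8\right)} = \frac{4 + I}{I + 19} = \frac{4 + I}{19 + I}$)
$- 20 W{\left(\left(-4\right) 5 \right)} \left(4 - -8\right) = - 20 \frac{4 - 20}{19 - 20} \left(4 - -8\right) = - 20 \frac{4 - 20}{19 - 20} \left(4 + 8\right) = - 20 \frac{1}{-1} \left(-16\right) 12 = - 20 \left(\left(-1\right) \left(-16\right)\right) 12 = \left(-20\right) 16 \cdot 12 = \left(-320\right) 12 = -3840$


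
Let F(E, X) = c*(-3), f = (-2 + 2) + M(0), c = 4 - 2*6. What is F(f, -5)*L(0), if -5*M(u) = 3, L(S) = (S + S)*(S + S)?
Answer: 0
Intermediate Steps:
L(S) = 4*S² (L(S) = (2*S)*(2*S) = 4*S²)
c = -8 (c = 4 - 12 = -8)
M(u) = -⅗ (M(u) = -⅕*3 = -⅗)
f = -⅗ (f = (-2 + 2) - ⅗ = 0 - ⅗ = -⅗ ≈ -0.60000)
F(E, X) = 24 (F(E, X) = -8*(-3) = 24)
F(f, -5)*L(0) = 24*(4*0²) = 24*(4*0) = 24*0 = 0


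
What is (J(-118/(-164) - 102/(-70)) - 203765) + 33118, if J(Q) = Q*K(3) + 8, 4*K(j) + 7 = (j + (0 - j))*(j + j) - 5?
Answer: -489752671/2870 ≈ -1.7065e+5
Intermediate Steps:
K(j) = -3 (K(j) = -7/4 + ((j + (0 - j))*(j + j) - 5)/4 = -7/4 + ((j - j)*(2*j) - 5)/4 = -7/4 + (0*(2*j) - 5)/4 = -7/4 + (0 - 5)/4 = -7/4 + (1/4)*(-5) = -7/4 - 5/4 = -3)
J(Q) = 8 - 3*Q (J(Q) = Q*(-3) + 8 = -3*Q + 8 = 8 - 3*Q)
(J(-118/(-164) - 102/(-70)) - 203765) + 33118 = ((8 - 3*(-118/(-164) - 102/(-70))) - 203765) + 33118 = ((8 - 3*(-118*(-1/164) - 102*(-1/70))) - 203765) + 33118 = ((8 - 3*(59/82 + 51/35)) - 203765) + 33118 = ((8 - 3*6247/2870) - 203765) + 33118 = ((8 - 18741/2870) - 203765) + 33118 = (4219/2870 - 203765) + 33118 = -584801331/2870 + 33118 = -489752671/2870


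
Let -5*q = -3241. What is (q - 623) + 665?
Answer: 3451/5 ≈ 690.20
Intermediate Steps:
q = 3241/5 (q = -⅕*(-3241) = 3241/5 ≈ 648.20)
(q - 623) + 665 = (3241/5 - 623) + 665 = 126/5 + 665 = 3451/5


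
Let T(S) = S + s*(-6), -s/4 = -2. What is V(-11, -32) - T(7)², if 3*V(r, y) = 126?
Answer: -1639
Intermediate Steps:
s = 8 (s = -4*(-2) = 8)
V(r, y) = 42 (V(r, y) = (⅓)*126 = 42)
T(S) = -48 + S (T(S) = S + 8*(-6) = S - 48 = -48 + S)
V(-11, -32) - T(7)² = 42 - (-48 + 7)² = 42 - 1*(-41)² = 42 - 1*1681 = 42 - 1681 = -1639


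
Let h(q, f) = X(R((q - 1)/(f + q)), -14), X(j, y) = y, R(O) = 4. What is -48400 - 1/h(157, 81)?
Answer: -677599/14 ≈ -48400.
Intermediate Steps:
h(q, f) = -14
-48400 - 1/h(157, 81) = -48400 - 1/(-14) = -48400 - 1*(-1/14) = -48400 + 1/14 = -677599/14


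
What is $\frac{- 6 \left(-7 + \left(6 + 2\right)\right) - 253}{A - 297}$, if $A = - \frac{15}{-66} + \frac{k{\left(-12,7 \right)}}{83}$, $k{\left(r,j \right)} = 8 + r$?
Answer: $\frac{472934}{541995} \approx 0.87258$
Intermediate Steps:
$A = \frac{327}{1826}$ ($A = - \frac{15}{-66} + \frac{8 - 12}{83} = \left(-15\right) \left(- \frac{1}{66}\right) - \frac{4}{83} = \frac{5}{22} - \frac{4}{83} = \frac{327}{1826} \approx 0.17908$)
$\frac{- 6 \left(-7 + \left(6 + 2\right)\right) - 253}{A - 297} = \frac{- 6 \left(-7 + \left(6 + 2\right)\right) - 253}{\frac{327}{1826} - 297} = \frac{- 6 \left(-7 + 8\right) - 253}{- \frac{541995}{1826}} = \left(\left(-6\right) 1 - 253\right) \left(- \frac{1826}{541995}\right) = \left(-6 - 253\right) \left(- \frac{1826}{541995}\right) = \left(-259\right) \left(- \frac{1826}{541995}\right) = \frac{472934}{541995}$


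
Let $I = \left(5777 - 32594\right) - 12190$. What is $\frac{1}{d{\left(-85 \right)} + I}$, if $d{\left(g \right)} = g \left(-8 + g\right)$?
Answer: $- \frac{1}{31102} \approx -3.2152 \cdot 10^{-5}$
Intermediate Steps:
$I = -39007$ ($I = -26817 - 12190 = -39007$)
$\frac{1}{d{\left(-85 \right)} + I} = \frac{1}{- 85 \left(-8 - 85\right) - 39007} = \frac{1}{\left(-85\right) \left(-93\right) - 39007} = \frac{1}{7905 - 39007} = \frac{1}{-31102} = - \frac{1}{31102}$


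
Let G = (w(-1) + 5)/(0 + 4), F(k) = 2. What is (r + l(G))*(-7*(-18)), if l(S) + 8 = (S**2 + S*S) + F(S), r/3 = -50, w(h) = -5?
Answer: -19656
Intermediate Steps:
r = -150 (r = 3*(-50) = -150)
G = 0 (G = (-5 + 5)/(0 + 4) = 0/4 = 0*(1/4) = 0)
l(S) = -6 + 2*S**2 (l(S) = -8 + ((S**2 + S*S) + 2) = -8 + ((S**2 + S**2) + 2) = -8 + (2*S**2 + 2) = -8 + (2 + 2*S**2) = -6 + 2*S**2)
(r + l(G))*(-7*(-18)) = (-150 + (-6 + 2*0**2))*(-7*(-18)) = (-150 + (-6 + 2*0))*126 = (-150 + (-6 + 0))*126 = (-150 - 6)*126 = -156*126 = -19656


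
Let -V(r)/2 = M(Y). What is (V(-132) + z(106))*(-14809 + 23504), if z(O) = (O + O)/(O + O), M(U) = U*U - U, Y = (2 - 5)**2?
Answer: -1243385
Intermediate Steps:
Y = 9 (Y = (-3)**2 = 9)
M(U) = U**2 - U
z(O) = 1 (z(O) = (2*O)/((2*O)) = (2*O)*(1/(2*O)) = 1)
V(r) = -144 (V(r) = -18*(-1 + 9) = -18*8 = -2*72 = -144)
(V(-132) + z(106))*(-14809 + 23504) = (-144 + 1)*(-14809 + 23504) = -143*8695 = -1243385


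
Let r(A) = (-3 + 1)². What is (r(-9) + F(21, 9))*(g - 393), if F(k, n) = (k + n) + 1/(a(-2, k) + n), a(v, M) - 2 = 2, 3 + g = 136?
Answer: -8860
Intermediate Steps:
g = 133 (g = -3 + 136 = 133)
a(v, M) = 4 (a(v, M) = 2 + 2 = 4)
r(A) = 4 (r(A) = (-2)² = 4)
F(k, n) = k + n + 1/(4 + n) (F(k, n) = (k + n) + 1/(4 + n) = k + n + 1/(4 + n))
(r(-9) + F(21, 9))*(g - 393) = (4 + (1 + 9² + 4*21 + 4*9 + 21*9)/(4 + 9))*(133 - 393) = (4 + (1 + 81 + 84 + 36 + 189)/13)*(-260) = (4 + (1/13)*391)*(-260) = (4 + 391/13)*(-260) = (443/13)*(-260) = -8860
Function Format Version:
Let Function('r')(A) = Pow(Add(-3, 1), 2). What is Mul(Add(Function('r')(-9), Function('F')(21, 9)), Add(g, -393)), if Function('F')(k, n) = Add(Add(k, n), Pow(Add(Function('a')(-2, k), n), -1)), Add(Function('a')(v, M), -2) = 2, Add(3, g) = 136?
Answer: -8860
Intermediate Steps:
g = 133 (g = Add(-3, 136) = 133)
Function('a')(v, M) = 4 (Function('a')(v, M) = Add(2, 2) = 4)
Function('r')(A) = 4 (Function('r')(A) = Pow(-2, 2) = 4)
Function('F')(k, n) = Add(k, n, Pow(Add(4, n), -1)) (Function('F')(k, n) = Add(Add(k, n), Pow(Add(4, n), -1)) = Add(k, n, Pow(Add(4, n), -1)))
Mul(Add(Function('r')(-9), Function('F')(21, 9)), Add(g, -393)) = Mul(Add(4, Mul(Pow(Add(4, 9), -1), Add(1, Pow(9, 2), Mul(4, 21), Mul(4, 9), Mul(21, 9)))), Add(133, -393)) = Mul(Add(4, Mul(Pow(13, -1), Add(1, 81, 84, 36, 189))), -260) = Mul(Add(4, Mul(Rational(1, 13), 391)), -260) = Mul(Add(4, Rational(391, 13)), -260) = Mul(Rational(443, 13), -260) = -8860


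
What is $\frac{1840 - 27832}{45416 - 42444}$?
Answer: $- \frac{6498}{743} \approx -8.7456$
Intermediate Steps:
$\frac{1840 - 27832}{45416 - 42444} = - \frac{25992}{2972} = \left(-25992\right) \frac{1}{2972} = - \frac{6498}{743}$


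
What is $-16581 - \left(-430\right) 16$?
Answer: $-9701$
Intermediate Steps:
$-16581 - \left(-430\right) 16 = -16581 - -6880 = -16581 + 6880 = -9701$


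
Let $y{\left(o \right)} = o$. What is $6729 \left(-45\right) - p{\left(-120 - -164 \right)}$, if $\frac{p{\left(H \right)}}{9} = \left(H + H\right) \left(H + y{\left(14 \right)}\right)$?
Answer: $-348741$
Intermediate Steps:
$p{\left(H \right)} = 18 H \left(14 + H\right)$ ($p{\left(H \right)} = 9 \left(H + H\right) \left(H + 14\right) = 9 \cdot 2 H \left(14 + H\right) = 18 H \left(14 + H\right)$)
$6729 \left(-45\right) - p{\left(-120 - -164 \right)} = 6729 \left(-45\right) - 18 \left(-120 - -164\right) \left(14 - -44\right) = -302805 - 18 \left(-120 + 164\right) \left(14 + \left(-120 + 164\right)\right) = -302805 - 18 \cdot 44 \left(14 + 44\right) = -302805 - 18 \cdot 44 \cdot 58 = -302805 - 45936 = -348741$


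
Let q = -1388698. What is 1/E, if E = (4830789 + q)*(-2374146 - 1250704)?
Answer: -1/12477063561350 ≈ -8.0147e-14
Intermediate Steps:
E = -12477063561350 (E = (4830789 - 1388698)*(-2374146 - 1250704) = 3442091*(-3624850) = -12477063561350)
1/E = 1/(-12477063561350) = -1/12477063561350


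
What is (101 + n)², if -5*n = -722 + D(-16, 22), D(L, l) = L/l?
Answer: 7295401/121 ≈ 60293.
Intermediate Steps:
n = 1590/11 (n = -(-722 - 16/22)/5 = -(-722 - 16*1/22)/5 = -(-722 - 8/11)/5 = -⅕*(-7950/11) = 1590/11 ≈ 144.55)
(101 + n)² = (101 + 1590/11)² = (2701/11)² = 7295401/121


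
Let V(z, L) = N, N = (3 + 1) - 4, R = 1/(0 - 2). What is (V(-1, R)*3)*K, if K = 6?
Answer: 0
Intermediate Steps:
R = -½ (R = 1/(-2) = -½ ≈ -0.50000)
N = 0 (N = 4 - 4 = 0)
V(z, L) = 0
(V(-1, R)*3)*K = (0*3)*6 = 0*6 = 0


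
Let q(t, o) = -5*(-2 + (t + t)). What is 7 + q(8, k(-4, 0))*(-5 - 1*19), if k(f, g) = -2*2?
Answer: 1687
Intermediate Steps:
k(f, g) = -4
q(t, o) = 10 - 10*t (q(t, o) = -5*(-2 + 2*t) = 10 - 10*t)
7 + q(8, k(-4, 0))*(-5 - 1*19) = 7 + (10 - 10*8)*(-5 - 1*19) = 7 + (10 - 80)*(-5 - 19) = 7 - 70*(-24) = 7 + 1680 = 1687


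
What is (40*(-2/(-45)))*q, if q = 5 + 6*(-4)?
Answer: -304/9 ≈ -33.778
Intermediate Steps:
q = -19 (q = 5 - 24 = -19)
(40*(-2/(-45)))*q = (40*(-2/(-45)))*(-19) = (40*(-2*(-1/45)))*(-19) = (40*(2/45))*(-19) = (16/9)*(-19) = -304/9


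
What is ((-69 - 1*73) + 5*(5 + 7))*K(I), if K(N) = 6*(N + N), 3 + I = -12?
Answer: 14760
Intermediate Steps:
I = -15 (I = -3 - 12 = -15)
K(N) = 12*N (K(N) = 6*(2*N) = 12*N)
((-69 - 1*73) + 5*(5 + 7))*K(I) = ((-69 - 1*73) + 5*(5 + 7))*(12*(-15)) = ((-69 - 73) + 5*12)*(-180) = (-142 + 60)*(-180) = -82*(-180) = 14760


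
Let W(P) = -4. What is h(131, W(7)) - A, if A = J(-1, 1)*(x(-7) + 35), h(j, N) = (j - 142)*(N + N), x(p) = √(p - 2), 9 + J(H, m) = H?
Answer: 438 + 30*I ≈ 438.0 + 30.0*I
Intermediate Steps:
J(H, m) = -9 + H
x(p) = √(-2 + p)
h(j, N) = 2*N*(-142 + j) (h(j, N) = (-142 + j)*(2*N) = 2*N*(-142 + j))
A = -350 - 30*I (A = (-9 - 1)*(√(-2 - 7) + 35) = -10*(√(-9) + 35) = -10*(3*I + 35) = -10*(35 + 3*I) = -350 - 30*I ≈ -350.0 - 30.0*I)
h(131, W(7)) - A = 2*(-4)*(-142 + 131) - (-350 - 30*I) = 2*(-4)*(-11) + (350 + 30*I) = 88 + (350 + 30*I) = 438 + 30*I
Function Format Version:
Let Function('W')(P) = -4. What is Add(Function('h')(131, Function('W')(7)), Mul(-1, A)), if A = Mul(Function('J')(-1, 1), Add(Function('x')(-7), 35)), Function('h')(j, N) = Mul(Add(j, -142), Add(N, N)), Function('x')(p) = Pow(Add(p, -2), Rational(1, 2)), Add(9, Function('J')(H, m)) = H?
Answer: Add(438, Mul(30, I)) ≈ Add(438.00, Mul(30.000, I))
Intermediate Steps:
Function('J')(H, m) = Add(-9, H)
Function('x')(p) = Pow(Add(-2, p), Rational(1, 2))
Function('h')(j, N) = Mul(2, N, Add(-142, j)) (Function('h')(j, N) = Mul(Add(-142, j), Mul(2, N)) = Mul(2, N, Add(-142, j)))
A = Add(-350, Mul(-30, I)) (A = Mul(Add(-9, -1), Add(Pow(Add(-2, -7), Rational(1, 2)), 35)) = Mul(-10, Add(Pow(-9, Rational(1, 2)), 35)) = Mul(-10, Add(Mul(3, I), 35)) = Mul(-10, Add(35, Mul(3, I))) = Add(-350, Mul(-30, I)) ≈ Add(-350.00, Mul(-30.000, I)))
Add(Function('h')(131, Function('W')(7)), Mul(-1, A)) = Add(Mul(2, -4, Add(-142, 131)), Mul(-1, Add(-350, Mul(-30, I)))) = Add(Mul(2, -4, -11), Add(350, Mul(30, I))) = Add(88, Add(350, Mul(30, I))) = Add(438, Mul(30, I))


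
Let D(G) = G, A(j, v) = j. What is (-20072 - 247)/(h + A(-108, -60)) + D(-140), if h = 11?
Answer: 6739/97 ≈ 69.474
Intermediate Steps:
(-20072 - 247)/(h + A(-108, -60)) + D(-140) = (-20072 - 247)/(11 - 108) - 140 = -20319/(-97) - 140 = -20319*(-1/97) - 140 = 20319/97 - 140 = 6739/97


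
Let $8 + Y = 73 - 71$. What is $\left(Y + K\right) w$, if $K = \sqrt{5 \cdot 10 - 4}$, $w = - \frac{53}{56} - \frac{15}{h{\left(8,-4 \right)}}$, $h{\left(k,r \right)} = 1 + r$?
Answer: $- \frac{681}{28} + \frac{227 \sqrt{46}}{56} \approx 3.1712$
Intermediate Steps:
$w = \frac{227}{56}$ ($w = - \frac{53}{56} - \frac{15}{1 - 4} = \left(-53\right) \frac{1}{56} - \frac{15}{-3} = - \frac{53}{56} - -5 = - \frac{53}{56} + 5 = \frac{227}{56} \approx 4.0536$)
$Y = -6$ ($Y = -8 + \left(73 - 71\right) = -8 + 2 = -6$)
$K = \sqrt{46}$ ($K = \sqrt{50 - 4} = \sqrt{46} \approx 6.7823$)
$\left(Y + K\right) w = \left(-6 + \sqrt{46}\right) \frac{227}{56} = - \frac{681}{28} + \frac{227 \sqrt{46}}{56}$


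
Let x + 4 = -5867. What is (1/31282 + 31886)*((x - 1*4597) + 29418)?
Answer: 9450913157175/15641 ≈ 6.0424e+8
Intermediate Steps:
x = -5871 (x = -4 - 5867 = -5871)
(1/31282 + 31886)*((x - 1*4597) + 29418) = (1/31282 + 31886)*((-5871 - 1*4597) + 29418) = (1/31282 + 31886)*((-5871 - 4597) + 29418) = 997457853*(-10468 + 29418)/31282 = (997457853/31282)*18950 = 9450913157175/15641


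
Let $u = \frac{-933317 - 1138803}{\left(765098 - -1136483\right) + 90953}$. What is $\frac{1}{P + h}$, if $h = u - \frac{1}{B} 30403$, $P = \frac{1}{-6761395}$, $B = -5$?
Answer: $\frac{6736154712465}{40952857132714712} \approx 0.00016449$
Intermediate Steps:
$u = - \frac{1036060}{996267}$ ($u = - \frac{2072120}{\left(765098 + 1136483\right) + 90953} = - \frac{2072120}{1901581 + 90953} = - \frac{2072120}{1992534} = \left(-2072120\right) \frac{1}{1992534} = - \frac{1036060}{996267} \approx -1.0399$)
$P = - \frac{1}{6761395} \approx -1.479 \cdot 10^{-7}$
$h = \frac{30284325301}{4981335}$ ($h = - \frac{1036060}{996267} - \frac{1}{-5} \cdot 30403 = - \frac{1036060}{996267} - \left(- \frac{1}{5}\right) 30403 = - \frac{1036060}{996267} - - \frac{30403}{5} = - \frac{1036060}{996267} + \frac{30403}{5} = \frac{30284325301}{4981335} \approx 6079.6$)
$\frac{1}{P + h} = \frac{1}{- \frac{1}{6761395} + \frac{30284325301}{4981335}} = \frac{1}{\frac{40952857132714712}{6736154712465}} = \frac{6736154712465}{40952857132714712}$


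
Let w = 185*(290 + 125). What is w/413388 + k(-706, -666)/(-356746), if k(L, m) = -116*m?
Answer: -2273764589/73737257724 ≈ -0.030836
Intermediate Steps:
w = 76775 (w = 185*415 = 76775)
w/413388 + k(-706, -666)/(-356746) = 76775/413388 - 116*(-666)/(-356746) = 76775*(1/413388) + 77256*(-1/356746) = 76775/413388 - 38628/178373 = -2273764589/73737257724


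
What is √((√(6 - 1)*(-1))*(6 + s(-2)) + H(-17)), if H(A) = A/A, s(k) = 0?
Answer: √(1 - 6*√5) ≈ 3.5237*I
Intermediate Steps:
H(A) = 1
√((√(6 - 1)*(-1))*(6 + s(-2)) + H(-17)) = √((√(6 - 1)*(-1))*(6 + 0) + 1) = √((√5*(-1))*6 + 1) = √(-√5*6 + 1) = √(-6*√5 + 1) = √(1 - 6*√5)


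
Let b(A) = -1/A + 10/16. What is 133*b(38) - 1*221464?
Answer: -1771075/8 ≈ -2.2138e+5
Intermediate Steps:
b(A) = 5/8 - 1/A (b(A) = -1/A + 10*(1/16) = -1/A + 5/8 = 5/8 - 1/A)
133*b(38) - 1*221464 = 133*(5/8 - 1/38) - 1*221464 = 133*(5/8 - 1*1/38) - 221464 = 133*(5/8 - 1/38) - 221464 = 133*(91/152) - 221464 = 637/8 - 221464 = -1771075/8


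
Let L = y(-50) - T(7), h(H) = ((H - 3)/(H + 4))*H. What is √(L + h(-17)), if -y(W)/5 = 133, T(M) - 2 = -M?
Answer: 2*I*√28990/13 ≈ 26.195*I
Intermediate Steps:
T(M) = 2 - M
y(W) = -665 (y(W) = -5*133 = -665)
h(H) = H*(-3 + H)/(4 + H) (h(H) = ((-3 + H)/(4 + H))*H = H*(-3 + H)/(4 + H))
L = -660 (L = -665 - (2 - 1*7) = -665 - (2 - 7) = -665 - 1*(-5) = -665 + 5 = -660)
√(L + h(-17)) = √(-660 - 17*(-3 - 17)/(4 - 17)) = √(-660 - 17*(-20)/(-13)) = √(-660 - 17*(-1/13)*(-20)) = √(-660 - 340/13) = √(-8920/13) = 2*I*√28990/13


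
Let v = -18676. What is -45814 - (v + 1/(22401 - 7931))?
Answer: -392686861/14470 ≈ -27138.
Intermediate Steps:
-45814 - (v + 1/(22401 - 7931)) = -45814 - (-18676 + 1/(22401 - 7931)) = -45814 - (-18676 + 1/14470) = -45814 - 1*(-270241719/14470) = -45814 + 270241719/14470 = -392686861/14470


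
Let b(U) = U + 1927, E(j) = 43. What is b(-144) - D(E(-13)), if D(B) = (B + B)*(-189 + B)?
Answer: 14339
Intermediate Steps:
D(B) = 2*B*(-189 + B) (D(B) = (2*B)*(-189 + B) = 2*B*(-189 + B))
b(U) = 1927 + U
b(-144) - D(E(-13)) = (1927 - 144) - 2*43*(-189 + 43) = 1783 - 2*43*(-146) = 1783 - 1*(-12556) = 1783 + 12556 = 14339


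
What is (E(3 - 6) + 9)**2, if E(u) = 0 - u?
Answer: 144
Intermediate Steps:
E(u) = -u
(E(3 - 6) + 9)**2 = (-(3 - 6) + 9)**2 = (-1*(-3) + 9)**2 = (3 + 9)**2 = 12**2 = 144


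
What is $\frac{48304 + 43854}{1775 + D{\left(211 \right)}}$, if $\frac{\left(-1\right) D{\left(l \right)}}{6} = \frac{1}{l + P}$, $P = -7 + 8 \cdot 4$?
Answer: $\frac{10874644}{209447} \approx 51.921$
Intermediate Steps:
$P = 25$ ($P = -7 + 32 = 25$)
$D{\left(l \right)} = - \frac{6}{25 + l}$ ($D{\left(l \right)} = - \frac{6}{l + 25} = - \frac{6}{25 + l}$)
$\frac{48304 + 43854}{1775 + D{\left(211 \right)}} = \frac{48304 + 43854}{1775 - \frac{6}{25 + 211}} = \frac{92158}{1775 - \frac{6}{236}} = \frac{92158}{1775 - \frac{3}{118}} = \frac{92158}{\frac{209447}{118}} = 92158 \cdot \frac{118}{209447} = \frac{10874644}{209447}$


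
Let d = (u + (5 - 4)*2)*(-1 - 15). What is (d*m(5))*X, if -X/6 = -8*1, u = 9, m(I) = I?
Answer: -42240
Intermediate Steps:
X = 48 (X = -(-48) = -6*(-8) = 48)
d = -176 (d = (9 + (5 - 4)*2)*(-1 - 15) = (9 + 1*2)*(-16) = (9 + 2)*(-16) = 11*(-16) = -176)
(d*m(5))*X = -176*5*48 = -880*48 = -42240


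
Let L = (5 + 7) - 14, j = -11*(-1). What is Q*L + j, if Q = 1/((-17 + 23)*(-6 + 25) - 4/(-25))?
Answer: 15672/1427 ≈ 10.982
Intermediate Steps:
j = 11
L = -2 (L = 12 - 14 = -2)
Q = 25/2854 (Q = 1/(6*19 - 4*(-1/25)) = 1/(114 + 4/25) = 1/(2854/25) = 25/2854 ≈ 0.0087596)
Q*L + j = (25/2854)*(-2) + 11 = -25/1427 + 11 = 15672/1427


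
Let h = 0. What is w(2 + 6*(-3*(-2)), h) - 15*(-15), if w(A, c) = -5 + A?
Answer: 258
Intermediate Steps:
w(2 + 6*(-3*(-2)), h) - 15*(-15) = (-5 + (2 + 6*(-3*(-2)))) - 15*(-15) = (-5 + (2 + 6*6)) + 225 = (-5 + (2 + 36)) + 225 = (-5 + 38) + 225 = 33 + 225 = 258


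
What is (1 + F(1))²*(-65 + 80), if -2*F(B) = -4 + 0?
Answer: 135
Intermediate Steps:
F(B) = 2 (F(B) = -(-4 + 0)/2 = -½*(-4) = 2)
(1 + F(1))²*(-65 + 80) = (1 + 2)²*(-65 + 80) = 3²*15 = 9*15 = 135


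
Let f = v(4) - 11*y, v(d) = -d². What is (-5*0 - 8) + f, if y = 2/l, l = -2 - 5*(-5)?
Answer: -574/23 ≈ -24.957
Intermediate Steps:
l = 23 (l = -2 + 25 = 23)
y = 2/23 ≈ 0.086957
f = -390/23 (f = -1*4² - 11*2/23 = -1*16 - 22/23 = -16 - 22/23 = -390/23 ≈ -16.957)
(-5*0 - 8) + f = (-5*0 - 8) - 390/23 = (0 - 8) - 390/23 = -8 - 390/23 = -574/23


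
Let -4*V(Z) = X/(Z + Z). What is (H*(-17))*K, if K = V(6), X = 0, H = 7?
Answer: 0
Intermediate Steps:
V(Z) = 0 (V(Z) = -0/(Z + Z) = -0/(2*Z) = -0*1/(2*Z) = -¼*0 = 0)
K = 0
(H*(-17))*K = (7*(-17))*0 = -119*0 = 0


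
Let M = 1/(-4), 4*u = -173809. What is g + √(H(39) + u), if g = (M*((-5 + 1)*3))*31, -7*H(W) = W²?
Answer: 93 + I*√8559229/14 ≈ 93.0 + 208.97*I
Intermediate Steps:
u = -173809/4 (u = (¼)*(-173809) = -173809/4 ≈ -43452.)
M = -¼ ≈ -0.25000
H(W) = -W²/7
g = 93 (g = -(-5 + 1)*3/4*31 = -(-1)*3*31 = -¼*(-12)*31 = 3*31 = 93)
g + √(H(39) + u) = 93 + √(-⅐*39² - 173809/4) = 93 + √(-⅐*1521 - 173809/4) = 93 + √(-1521/7 - 173809/4) = 93 + √(-1222747/28) = 93 + I*√8559229/14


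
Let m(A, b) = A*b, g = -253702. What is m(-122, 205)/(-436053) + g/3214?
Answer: -55273568033/700737171 ≈ -78.879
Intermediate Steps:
m(-122, 205)/(-436053) + g/3214 = -122*205/(-436053) - 253702/3214 = -25010*(-1/436053) - 253702*1/3214 = 25010/436053 - 126851/1607 = -55273568033/700737171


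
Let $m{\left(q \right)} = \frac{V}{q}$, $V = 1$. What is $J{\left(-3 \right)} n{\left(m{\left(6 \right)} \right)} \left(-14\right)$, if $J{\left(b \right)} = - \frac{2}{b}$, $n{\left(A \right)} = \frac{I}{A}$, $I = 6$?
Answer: $-336$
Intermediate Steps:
$m{\left(q \right)} = \frac{1}{q}$ ($m{\left(q \right)} = 1 \frac{1}{q} = \frac{1}{q}$)
$n{\left(A \right)} = \frac{6}{A}$
$J{\left(-3 \right)} n{\left(m{\left(6 \right)} \right)} \left(-14\right) = - \frac{2}{-3} \frac{6}{\frac{1}{6}} \left(-14\right) = \left(-2\right) \left(- \frac{1}{3}\right) 6 \frac{1}{\frac{1}{6}} \left(-14\right) = \frac{2 \cdot 6 \cdot 6}{3} \left(-14\right) = \frac{2}{3} \cdot 36 \left(-14\right) = 24 \left(-14\right) = -336$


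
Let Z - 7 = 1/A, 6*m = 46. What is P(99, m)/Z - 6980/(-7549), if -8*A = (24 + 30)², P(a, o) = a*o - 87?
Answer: 3733769492/38507449 ≈ 96.962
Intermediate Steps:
m = 23/3 (m = (⅙)*46 = 23/3 ≈ 7.6667)
P(a, o) = -87 + a*o
A = -729/2 (A = -(24 + 30)²/8 = -⅛*54² = -⅛*2916 = -729/2 ≈ -364.50)
Z = 5101/729 (Z = 7 + 1/(-729/2) = 7 - 2/729 = 5101/729 ≈ 6.9973)
P(99, m)/Z - 6980/(-7549) = (-87 + 99*(23/3))/(5101/729) - 6980/(-7549) = (-87 + 759)*(729/5101) - 6980*(-1/7549) = 672*(729/5101) + 6980/7549 = 489888/5101 + 6980/7549 = 3733769492/38507449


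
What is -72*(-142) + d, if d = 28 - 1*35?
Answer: 10217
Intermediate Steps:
d = -7 (d = 28 - 35 = -7)
-72*(-142) + d = -72*(-142) - 7 = 10224 - 7 = 10217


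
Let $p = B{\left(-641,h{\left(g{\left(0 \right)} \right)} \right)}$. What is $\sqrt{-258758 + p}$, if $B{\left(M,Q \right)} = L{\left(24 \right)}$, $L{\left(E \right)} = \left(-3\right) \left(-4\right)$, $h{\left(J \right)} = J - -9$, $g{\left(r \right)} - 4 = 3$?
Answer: $i \sqrt{258746} \approx 508.67 i$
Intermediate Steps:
$g{\left(r \right)} = 7$ ($g{\left(r \right)} = 4 + 3 = 7$)
$h{\left(J \right)} = 9 + J$ ($h{\left(J \right)} = J + 9 = 9 + J$)
$L{\left(E \right)} = 12$
$B{\left(M,Q \right)} = 12$
$p = 12$
$\sqrt{-258758 + p} = \sqrt{-258758 + 12} = \sqrt{-258746} = i \sqrt{258746}$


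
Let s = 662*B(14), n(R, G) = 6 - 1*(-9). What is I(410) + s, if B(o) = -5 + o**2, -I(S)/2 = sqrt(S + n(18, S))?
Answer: 126442 - 10*sqrt(17) ≈ 1.2640e+5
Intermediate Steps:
n(R, G) = 15 (n(R, G) = 6 + 9 = 15)
I(S) = -2*sqrt(15 + S) (I(S) = -2*sqrt(S + 15) = -2*sqrt(15 + S))
s = 126442 (s = 662*(-5 + 14**2) = 662*(-5 + 196) = 662*191 = 126442)
I(410) + s = -2*sqrt(15 + 410) + 126442 = -10*sqrt(17) + 126442 = 126442 - 10*sqrt(17)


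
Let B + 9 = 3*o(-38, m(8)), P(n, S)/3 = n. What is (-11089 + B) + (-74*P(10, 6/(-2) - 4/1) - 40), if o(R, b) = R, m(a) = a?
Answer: -13472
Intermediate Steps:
P(n, S) = 3*n
B = -123 (B = -9 + 3*(-38) = -9 - 114 = -123)
(-11089 + B) + (-74*P(10, 6/(-2) - 4/1) - 40) = (-11089 - 123) + (-222*10 - 40) = -11212 + (-74*30 - 40) = -11212 + (-2220 - 40) = -11212 - 2260 = -13472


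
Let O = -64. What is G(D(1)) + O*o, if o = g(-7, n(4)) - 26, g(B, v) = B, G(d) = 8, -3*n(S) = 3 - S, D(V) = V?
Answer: 2120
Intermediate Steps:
n(S) = -1 + S/3 (n(S) = -(3 - S)/3 = -1 + S/3)
o = -33 (o = -7 - 26 = -33)
G(D(1)) + O*o = 8 - 64*(-33) = 8 + 2112 = 2120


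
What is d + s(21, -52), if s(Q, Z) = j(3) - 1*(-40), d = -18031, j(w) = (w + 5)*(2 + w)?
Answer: -17951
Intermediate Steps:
j(w) = (2 + w)*(5 + w) (j(w) = (5 + w)*(2 + w) = (2 + w)*(5 + w))
s(Q, Z) = 80 (s(Q, Z) = (10 + 3**2 + 7*3) - 1*(-40) = (10 + 9 + 21) + 40 = 40 + 40 = 80)
d + s(21, -52) = -18031 + 80 = -17951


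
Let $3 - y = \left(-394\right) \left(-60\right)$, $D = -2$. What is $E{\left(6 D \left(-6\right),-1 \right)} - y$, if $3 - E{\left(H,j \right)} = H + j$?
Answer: $23569$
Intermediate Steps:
$E{\left(H,j \right)} = 3 - H - j$ ($E{\left(H,j \right)} = 3 - \left(H + j\right) = 3 - H - j$)
$y = -23637$ ($y = 3 - \left(-394\right) \left(-60\right) = 3 - 23640 = -23637$)
$E{\left(6 D \left(-6\right),-1 \right)} - y = \left(3 - 6 \left(-2\right) \left(-6\right) - -1\right) - -23637 = \left(3 - \left(-12\right) \left(-6\right) + 1\right) + 23637 = \left(3 - 72 + 1\right) + 23637 = -68 + 23637 = 23569$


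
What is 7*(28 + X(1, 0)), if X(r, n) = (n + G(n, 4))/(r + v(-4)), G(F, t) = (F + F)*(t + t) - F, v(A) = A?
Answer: 196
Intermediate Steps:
G(F, t) = -F + 4*F*t (G(F, t) = (2*F)*(2*t) - F = 4*F*t - F = -F + 4*F*t)
X(r, n) = 16*n/(-4 + r) (X(r, n) = (n + n*(-1 + 4*4))/(r - 4) = (n + n*(-1 + 16))/(-4 + r) = (n + n*15)/(-4 + r) = (n + 15*n)/(-4 + r) = (16*n)/(-4 + r) = 16*n/(-4 + r))
7*(28 + X(1, 0)) = 7*(28 + 16*0/(-4 + 1)) = 7*(28 + 16*0/(-3)) = 7*(28 + 16*0*(-1/3)) = 7*(28 + 0) = 7*28 = 196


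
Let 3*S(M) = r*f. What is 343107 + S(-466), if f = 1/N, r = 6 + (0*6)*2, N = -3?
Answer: 1029319/3 ≈ 3.4311e+5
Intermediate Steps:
r = 6 (r = 6 + 0*2 = 6 + 0 = 6)
f = -⅓ (f = 1/(-3) = -⅓ ≈ -0.33333)
S(M) = -⅔ (S(M) = (6*(-⅓))/3 = (⅓)*(-2) = -⅔)
343107 + S(-466) = 343107 - ⅔ = 1029319/3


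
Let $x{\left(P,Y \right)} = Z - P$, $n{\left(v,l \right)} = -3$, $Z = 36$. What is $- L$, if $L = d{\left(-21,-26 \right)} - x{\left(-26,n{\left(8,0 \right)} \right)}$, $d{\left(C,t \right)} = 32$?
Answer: $30$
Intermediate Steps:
$x{\left(P,Y \right)} = 36 - P$
$L = -30$ ($L = 32 - \left(36 - -26\right) = 32 - \left(36 + 26\right) = 32 - 62 = -30$)
$- L = \left(-1\right) \left(-30\right) = 30$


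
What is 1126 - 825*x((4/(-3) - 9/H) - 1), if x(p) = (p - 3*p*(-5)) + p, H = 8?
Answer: 397033/8 ≈ 49629.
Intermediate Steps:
x(p) = 17*p (x(p) = (p + 15*p) + p = 16*p + p = 17*p)
1126 - 825*x((4/(-3) - 9/H) - 1) = 1126 - 14025*((4/(-3) - 9/8) - 1) = 1126 - 14025*((4*(-1/3) - 9*1/8) - 1) = 1126 - 14025*((-4/3 - 9/8) - 1) = 1126 - 14025*(-59/24 - 1) = 1126 - 14025*(-83)/24 = 1126 - 825*(-1411/24) = 1126 + 388025/8 = 397033/8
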